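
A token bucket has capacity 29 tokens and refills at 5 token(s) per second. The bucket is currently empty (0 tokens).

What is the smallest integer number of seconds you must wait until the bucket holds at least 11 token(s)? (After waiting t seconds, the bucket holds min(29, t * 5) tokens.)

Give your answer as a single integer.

Need t * 5 >= 11, so t >= 11/5.
Smallest integer t = ceil(11/5) = 3.

Answer: 3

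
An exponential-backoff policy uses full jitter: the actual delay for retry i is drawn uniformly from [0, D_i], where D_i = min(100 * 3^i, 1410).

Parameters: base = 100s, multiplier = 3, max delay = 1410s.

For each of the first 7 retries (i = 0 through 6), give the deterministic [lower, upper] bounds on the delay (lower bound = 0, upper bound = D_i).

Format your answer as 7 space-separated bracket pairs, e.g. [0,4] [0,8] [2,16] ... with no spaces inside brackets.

Computing bounds per retry:
  i=0: D_i=min(100*3^0,1410)=100, bounds=[0,100]
  i=1: D_i=min(100*3^1,1410)=300, bounds=[0,300]
  i=2: D_i=min(100*3^2,1410)=900, bounds=[0,900]
  i=3: D_i=min(100*3^3,1410)=1410, bounds=[0,1410]
  i=4: D_i=min(100*3^4,1410)=1410, bounds=[0,1410]
  i=5: D_i=min(100*3^5,1410)=1410, bounds=[0,1410]
  i=6: D_i=min(100*3^6,1410)=1410, bounds=[0,1410]

Answer: [0,100] [0,300] [0,900] [0,1410] [0,1410] [0,1410] [0,1410]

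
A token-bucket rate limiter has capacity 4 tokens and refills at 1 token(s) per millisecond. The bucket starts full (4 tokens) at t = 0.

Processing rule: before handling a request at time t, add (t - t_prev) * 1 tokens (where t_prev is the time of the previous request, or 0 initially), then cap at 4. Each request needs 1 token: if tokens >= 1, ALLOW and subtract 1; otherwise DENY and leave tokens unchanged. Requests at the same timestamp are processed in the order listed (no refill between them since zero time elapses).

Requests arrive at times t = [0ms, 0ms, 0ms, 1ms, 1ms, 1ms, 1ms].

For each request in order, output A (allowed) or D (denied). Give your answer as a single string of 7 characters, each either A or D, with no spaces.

Answer: AAAAADD

Derivation:
Simulating step by step:
  req#1 t=0ms: ALLOW
  req#2 t=0ms: ALLOW
  req#3 t=0ms: ALLOW
  req#4 t=1ms: ALLOW
  req#5 t=1ms: ALLOW
  req#6 t=1ms: DENY
  req#7 t=1ms: DENY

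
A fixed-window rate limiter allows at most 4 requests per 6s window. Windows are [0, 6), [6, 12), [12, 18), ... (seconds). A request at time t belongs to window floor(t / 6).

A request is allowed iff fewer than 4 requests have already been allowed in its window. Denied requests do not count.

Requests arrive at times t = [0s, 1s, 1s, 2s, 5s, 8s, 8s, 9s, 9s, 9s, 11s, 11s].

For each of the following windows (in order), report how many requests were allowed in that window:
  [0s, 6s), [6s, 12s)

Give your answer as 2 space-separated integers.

Processing requests:
  req#1 t=0s (window 0): ALLOW
  req#2 t=1s (window 0): ALLOW
  req#3 t=1s (window 0): ALLOW
  req#4 t=2s (window 0): ALLOW
  req#5 t=5s (window 0): DENY
  req#6 t=8s (window 1): ALLOW
  req#7 t=8s (window 1): ALLOW
  req#8 t=9s (window 1): ALLOW
  req#9 t=9s (window 1): ALLOW
  req#10 t=9s (window 1): DENY
  req#11 t=11s (window 1): DENY
  req#12 t=11s (window 1): DENY

Allowed counts by window: 4 4

Answer: 4 4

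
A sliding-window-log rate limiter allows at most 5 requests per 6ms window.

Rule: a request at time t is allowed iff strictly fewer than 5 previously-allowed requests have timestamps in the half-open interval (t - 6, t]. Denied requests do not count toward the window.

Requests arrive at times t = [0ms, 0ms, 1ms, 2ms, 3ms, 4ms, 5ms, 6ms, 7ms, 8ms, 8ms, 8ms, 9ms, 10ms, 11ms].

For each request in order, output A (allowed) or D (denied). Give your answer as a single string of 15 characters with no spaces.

Answer: AAAAADDAAAADADD

Derivation:
Tracking allowed requests in the window:
  req#1 t=0ms: ALLOW
  req#2 t=0ms: ALLOW
  req#3 t=1ms: ALLOW
  req#4 t=2ms: ALLOW
  req#5 t=3ms: ALLOW
  req#6 t=4ms: DENY
  req#7 t=5ms: DENY
  req#8 t=6ms: ALLOW
  req#9 t=7ms: ALLOW
  req#10 t=8ms: ALLOW
  req#11 t=8ms: ALLOW
  req#12 t=8ms: DENY
  req#13 t=9ms: ALLOW
  req#14 t=10ms: DENY
  req#15 t=11ms: DENY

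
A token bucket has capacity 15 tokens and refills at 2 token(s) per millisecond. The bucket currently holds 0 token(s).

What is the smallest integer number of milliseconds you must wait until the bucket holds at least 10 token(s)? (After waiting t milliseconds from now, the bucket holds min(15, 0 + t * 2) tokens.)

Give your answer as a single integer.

Answer: 5

Derivation:
Need 0 + t * 2 >= 10, so t >= 10/2.
Smallest integer t = ceil(10/2) = 5.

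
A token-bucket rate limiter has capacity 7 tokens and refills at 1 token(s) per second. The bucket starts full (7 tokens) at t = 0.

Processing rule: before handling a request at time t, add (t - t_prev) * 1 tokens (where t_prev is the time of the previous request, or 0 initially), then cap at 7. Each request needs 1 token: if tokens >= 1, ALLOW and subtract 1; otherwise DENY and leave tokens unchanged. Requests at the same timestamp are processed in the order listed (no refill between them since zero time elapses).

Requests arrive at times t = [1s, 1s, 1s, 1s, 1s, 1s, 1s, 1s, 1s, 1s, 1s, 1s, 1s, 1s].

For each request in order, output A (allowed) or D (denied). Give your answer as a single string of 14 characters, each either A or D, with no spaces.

Answer: AAAAAAADDDDDDD

Derivation:
Simulating step by step:
  req#1 t=1s: ALLOW
  req#2 t=1s: ALLOW
  req#3 t=1s: ALLOW
  req#4 t=1s: ALLOW
  req#5 t=1s: ALLOW
  req#6 t=1s: ALLOW
  req#7 t=1s: ALLOW
  req#8 t=1s: DENY
  req#9 t=1s: DENY
  req#10 t=1s: DENY
  req#11 t=1s: DENY
  req#12 t=1s: DENY
  req#13 t=1s: DENY
  req#14 t=1s: DENY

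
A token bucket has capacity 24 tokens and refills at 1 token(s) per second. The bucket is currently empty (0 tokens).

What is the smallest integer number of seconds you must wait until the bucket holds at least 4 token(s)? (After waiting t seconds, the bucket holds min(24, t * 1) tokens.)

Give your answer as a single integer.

Answer: 4

Derivation:
Need t * 1 >= 4, so t >= 4/1.
Smallest integer t = ceil(4/1) = 4.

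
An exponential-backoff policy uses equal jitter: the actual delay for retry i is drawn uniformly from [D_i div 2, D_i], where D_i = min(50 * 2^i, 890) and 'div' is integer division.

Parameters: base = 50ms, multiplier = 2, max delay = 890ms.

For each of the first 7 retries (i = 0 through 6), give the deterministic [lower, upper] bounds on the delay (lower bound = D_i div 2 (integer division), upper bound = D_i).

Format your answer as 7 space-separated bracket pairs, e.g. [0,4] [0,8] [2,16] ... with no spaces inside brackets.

Answer: [25,50] [50,100] [100,200] [200,400] [400,800] [445,890] [445,890]

Derivation:
Computing bounds per retry:
  i=0: D_i=min(50*2^0,890)=50, bounds=[25,50]
  i=1: D_i=min(50*2^1,890)=100, bounds=[50,100]
  i=2: D_i=min(50*2^2,890)=200, bounds=[100,200]
  i=3: D_i=min(50*2^3,890)=400, bounds=[200,400]
  i=4: D_i=min(50*2^4,890)=800, bounds=[400,800]
  i=5: D_i=min(50*2^5,890)=890, bounds=[445,890]
  i=6: D_i=min(50*2^6,890)=890, bounds=[445,890]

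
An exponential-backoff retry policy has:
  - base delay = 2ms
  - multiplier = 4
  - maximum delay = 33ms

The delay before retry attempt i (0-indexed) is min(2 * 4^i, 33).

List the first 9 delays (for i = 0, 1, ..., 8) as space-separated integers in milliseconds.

Computing each delay:
  i=0: min(2*4^0, 33) = 2
  i=1: min(2*4^1, 33) = 8
  i=2: min(2*4^2, 33) = 32
  i=3: min(2*4^3, 33) = 33
  i=4: min(2*4^4, 33) = 33
  i=5: min(2*4^5, 33) = 33
  i=6: min(2*4^6, 33) = 33
  i=7: min(2*4^7, 33) = 33
  i=8: min(2*4^8, 33) = 33

Answer: 2 8 32 33 33 33 33 33 33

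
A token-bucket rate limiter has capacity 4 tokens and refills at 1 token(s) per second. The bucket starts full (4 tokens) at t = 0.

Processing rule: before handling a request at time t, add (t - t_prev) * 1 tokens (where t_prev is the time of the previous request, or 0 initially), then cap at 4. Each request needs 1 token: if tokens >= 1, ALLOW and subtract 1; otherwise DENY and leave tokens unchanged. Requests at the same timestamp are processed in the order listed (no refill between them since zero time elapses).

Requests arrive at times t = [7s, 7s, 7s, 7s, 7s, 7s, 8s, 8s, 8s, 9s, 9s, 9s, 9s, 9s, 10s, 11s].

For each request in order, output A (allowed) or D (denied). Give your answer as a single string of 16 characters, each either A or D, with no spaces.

Answer: AAAADDADDADDDDAA

Derivation:
Simulating step by step:
  req#1 t=7s: ALLOW
  req#2 t=7s: ALLOW
  req#3 t=7s: ALLOW
  req#4 t=7s: ALLOW
  req#5 t=7s: DENY
  req#6 t=7s: DENY
  req#7 t=8s: ALLOW
  req#8 t=8s: DENY
  req#9 t=8s: DENY
  req#10 t=9s: ALLOW
  req#11 t=9s: DENY
  req#12 t=9s: DENY
  req#13 t=9s: DENY
  req#14 t=9s: DENY
  req#15 t=10s: ALLOW
  req#16 t=11s: ALLOW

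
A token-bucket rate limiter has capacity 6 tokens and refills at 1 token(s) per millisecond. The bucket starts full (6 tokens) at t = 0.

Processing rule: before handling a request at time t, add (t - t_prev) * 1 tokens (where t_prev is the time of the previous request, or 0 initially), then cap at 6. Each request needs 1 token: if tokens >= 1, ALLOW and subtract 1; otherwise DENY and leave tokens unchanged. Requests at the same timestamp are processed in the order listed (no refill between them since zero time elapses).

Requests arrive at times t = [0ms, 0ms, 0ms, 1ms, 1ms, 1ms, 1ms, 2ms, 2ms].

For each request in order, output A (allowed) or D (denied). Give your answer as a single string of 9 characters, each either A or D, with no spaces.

Simulating step by step:
  req#1 t=0ms: ALLOW
  req#2 t=0ms: ALLOW
  req#3 t=0ms: ALLOW
  req#4 t=1ms: ALLOW
  req#5 t=1ms: ALLOW
  req#6 t=1ms: ALLOW
  req#7 t=1ms: ALLOW
  req#8 t=2ms: ALLOW
  req#9 t=2ms: DENY

Answer: AAAAAAAAD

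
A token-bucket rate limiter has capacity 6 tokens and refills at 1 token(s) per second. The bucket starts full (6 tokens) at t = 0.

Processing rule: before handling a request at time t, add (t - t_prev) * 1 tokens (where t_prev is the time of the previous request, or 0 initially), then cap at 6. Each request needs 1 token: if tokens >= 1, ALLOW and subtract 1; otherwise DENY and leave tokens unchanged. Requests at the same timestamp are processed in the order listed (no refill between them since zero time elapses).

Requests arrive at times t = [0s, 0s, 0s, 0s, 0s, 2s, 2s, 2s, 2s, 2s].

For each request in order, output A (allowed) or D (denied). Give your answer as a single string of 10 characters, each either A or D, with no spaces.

Answer: AAAAAAAADD

Derivation:
Simulating step by step:
  req#1 t=0s: ALLOW
  req#2 t=0s: ALLOW
  req#3 t=0s: ALLOW
  req#4 t=0s: ALLOW
  req#5 t=0s: ALLOW
  req#6 t=2s: ALLOW
  req#7 t=2s: ALLOW
  req#8 t=2s: ALLOW
  req#9 t=2s: DENY
  req#10 t=2s: DENY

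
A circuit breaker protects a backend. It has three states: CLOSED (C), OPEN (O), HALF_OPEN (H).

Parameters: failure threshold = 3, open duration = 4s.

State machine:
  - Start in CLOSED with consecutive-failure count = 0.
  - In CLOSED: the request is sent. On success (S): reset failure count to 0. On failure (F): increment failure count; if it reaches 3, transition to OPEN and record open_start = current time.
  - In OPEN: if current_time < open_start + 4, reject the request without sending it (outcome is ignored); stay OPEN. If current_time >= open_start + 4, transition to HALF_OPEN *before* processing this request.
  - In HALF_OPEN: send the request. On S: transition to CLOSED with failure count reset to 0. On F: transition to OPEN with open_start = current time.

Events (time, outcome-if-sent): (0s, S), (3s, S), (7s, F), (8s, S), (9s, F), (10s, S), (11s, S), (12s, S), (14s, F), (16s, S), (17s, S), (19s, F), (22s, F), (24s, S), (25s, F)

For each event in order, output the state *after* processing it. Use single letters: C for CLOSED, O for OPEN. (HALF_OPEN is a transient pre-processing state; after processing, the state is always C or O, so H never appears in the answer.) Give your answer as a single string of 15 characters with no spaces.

State after each event:
  event#1 t=0s outcome=S: state=CLOSED
  event#2 t=3s outcome=S: state=CLOSED
  event#3 t=7s outcome=F: state=CLOSED
  event#4 t=8s outcome=S: state=CLOSED
  event#5 t=9s outcome=F: state=CLOSED
  event#6 t=10s outcome=S: state=CLOSED
  event#7 t=11s outcome=S: state=CLOSED
  event#8 t=12s outcome=S: state=CLOSED
  event#9 t=14s outcome=F: state=CLOSED
  event#10 t=16s outcome=S: state=CLOSED
  event#11 t=17s outcome=S: state=CLOSED
  event#12 t=19s outcome=F: state=CLOSED
  event#13 t=22s outcome=F: state=CLOSED
  event#14 t=24s outcome=S: state=CLOSED
  event#15 t=25s outcome=F: state=CLOSED

Answer: CCCCCCCCCCCCCCC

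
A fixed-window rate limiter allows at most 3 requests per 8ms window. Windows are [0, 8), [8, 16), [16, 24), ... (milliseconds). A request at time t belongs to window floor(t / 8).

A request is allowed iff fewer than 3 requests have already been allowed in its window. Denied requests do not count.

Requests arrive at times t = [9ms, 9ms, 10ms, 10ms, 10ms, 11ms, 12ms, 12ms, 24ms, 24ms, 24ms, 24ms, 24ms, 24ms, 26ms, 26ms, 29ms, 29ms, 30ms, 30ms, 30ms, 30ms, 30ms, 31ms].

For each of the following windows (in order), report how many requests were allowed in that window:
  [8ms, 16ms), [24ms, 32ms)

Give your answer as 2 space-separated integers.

Processing requests:
  req#1 t=9ms (window 1): ALLOW
  req#2 t=9ms (window 1): ALLOW
  req#3 t=10ms (window 1): ALLOW
  req#4 t=10ms (window 1): DENY
  req#5 t=10ms (window 1): DENY
  req#6 t=11ms (window 1): DENY
  req#7 t=12ms (window 1): DENY
  req#8 t=12ms (window 1): DENY
  req#9 t=24ms (window 3): ALLOW
  req#10 t=24ms (window 3): ALLOW
  req#11 t=24ms (window 3): ALLOW
  req#12 t=24ms (window 3): DENY
  req#13 t=24ms (window 3): DENY
  req#14 t=24ms (window 3): DENY
  req#15 t=26ms (window 3): DENY
  req#16 t=26ms (window 3): DENY
  req#17 t=29ms (window 3): DENY
  req#18 t=29ms (window 3): DENY
  req#19 t=30ms (window 3): DENY
  req#20 t=30ms (window 3): DENY
  req#21 t=30ms (window 3): DENY
  req#22 t=30ms (window 3): DENY
  req#23 t=30ms (window 3): DENY
  req#24 t=31ms (window 3): DENY

Allowed counts by window: 3 3

Answer: 3 3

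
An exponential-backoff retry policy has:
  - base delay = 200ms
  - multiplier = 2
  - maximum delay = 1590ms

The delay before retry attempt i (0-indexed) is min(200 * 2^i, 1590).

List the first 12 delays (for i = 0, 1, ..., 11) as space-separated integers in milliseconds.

Answer: 200 400 800 1590 1590 1590 1590 1590 1590 1590 1590 1590

Derivation:
Computing each delay:
  i=0: min(200*2^0, 1590) = 200
  i=1: min(200*2^1, 1590) = 400
  i=2: min(200*2^2, 1590) = 800
  i=3: min(200*2^3, 1590) = 1590
  i=4: min(200*2^4, 1590) = 1590
  i=5: min(200*2^5, 1590) = 1590
  i=6: min(200*2^6, 1590) = 1590
  i=7: min(200*2^7, 1590) = 1590
  i=8: min(200*2^8, 1590) = 1590
  i=9: min(200*2^9, 1590) = 1590
  i=10: min(200*2^10, 1590) = 1590
  i=11: min(200*2^11, 1590) = 1590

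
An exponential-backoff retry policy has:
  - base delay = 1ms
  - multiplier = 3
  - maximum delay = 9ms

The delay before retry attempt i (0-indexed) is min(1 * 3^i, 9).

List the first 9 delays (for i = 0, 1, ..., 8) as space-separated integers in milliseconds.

Computing each delay:
  i=0: min(1*3^0, 9) = 1
  i=1: min(1*3^1, 9) = 3
  i=2: min(1*3^2, 9) = 9
  i=3: min(1*3^3, 9) = 9
  i=4: min(1*3^4, 9) = 9
  i=5: min(1*3^5, 9) = 9
  i=6: min(1*3^6, 9) = 9
  i=7: min(1*3^7, 9) = 9
  i=8: min(1*3^8, 9) = 9

Answer: 1 3 9 9 9 9 9 9 9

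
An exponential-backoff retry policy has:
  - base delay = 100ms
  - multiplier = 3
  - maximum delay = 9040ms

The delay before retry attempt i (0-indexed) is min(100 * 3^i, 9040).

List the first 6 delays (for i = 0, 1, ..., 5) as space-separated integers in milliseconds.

Computing each delay:
  i=0: min(100*3^0, 9040) = 100
  i=1: min(100*3^1, 9040) = 300
  i=2: min(100*3^2, 9040) = 900
  i=3: min(100*3^3, 9040) = 2700
  i=4: min(100*3^4, 9040) = 8100
  i=5: min(100*3^5, 9040) = 9040

Answer: 100 300 900 2700 8100 9040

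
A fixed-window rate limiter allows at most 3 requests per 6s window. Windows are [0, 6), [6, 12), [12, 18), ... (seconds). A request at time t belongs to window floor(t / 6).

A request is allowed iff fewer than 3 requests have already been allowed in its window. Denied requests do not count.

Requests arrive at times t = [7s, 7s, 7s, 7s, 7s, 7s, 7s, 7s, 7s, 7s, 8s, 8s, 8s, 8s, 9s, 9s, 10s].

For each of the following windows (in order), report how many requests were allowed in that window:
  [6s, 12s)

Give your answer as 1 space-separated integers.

Processing requests:
  req#1 t=7s (window 1): ALLOW
  req#2 t=7s (window 1): ALLOW
  req#3 t=7s (window 1): ALLOW
  req#4 t=7s (window 1): DENY
  req#5 t=7s (window 1): DENY
  req#6 t=7s (window 1): DENY
  req#7 t=7s (window 1): DENY
  req#8 t=7s (window 1): DENY
  req#9 t=7s (window 1): DENY
  req#10 t=7s (window 1): DENY
  req#11 t=8s (window 1): DENY
  req#12 t=8s (window 1): DENY
  req#13 t=8s (window 1): DENY
  req#14 t=8s (window 1): DENY
  req#15 t=9s (window 1): DENY
  req#16 t=9s (window 1): DENY
  req#17 t=10s (window 1): DENY

Allowed counts by window: 3

Answer: 3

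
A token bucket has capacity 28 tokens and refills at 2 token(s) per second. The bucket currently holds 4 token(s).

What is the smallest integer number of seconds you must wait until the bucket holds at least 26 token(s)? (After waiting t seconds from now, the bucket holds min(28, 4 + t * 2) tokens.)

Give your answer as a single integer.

Answer: 11

Derivation:
Need 4 + t * 2 >= 26, so t >= 22/2.
Smallest integer t = ceil(22/2) = 11.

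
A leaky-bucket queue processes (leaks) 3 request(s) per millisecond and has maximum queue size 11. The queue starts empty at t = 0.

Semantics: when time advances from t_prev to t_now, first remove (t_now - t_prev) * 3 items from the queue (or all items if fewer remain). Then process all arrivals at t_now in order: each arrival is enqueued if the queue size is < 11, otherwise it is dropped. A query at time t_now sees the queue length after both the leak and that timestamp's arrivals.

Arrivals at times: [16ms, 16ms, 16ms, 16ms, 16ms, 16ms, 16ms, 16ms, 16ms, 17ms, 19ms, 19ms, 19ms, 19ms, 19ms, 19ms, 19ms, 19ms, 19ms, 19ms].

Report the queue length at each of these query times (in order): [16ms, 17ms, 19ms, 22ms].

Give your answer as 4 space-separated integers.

Queue lengths at query times:
  query t=16ms: backlog = 9
  query t=17ms: backlog = 7
  query t=19ms: backlog = 11
  query t=22ms: backlog = 2

Answer: 9 7 11 2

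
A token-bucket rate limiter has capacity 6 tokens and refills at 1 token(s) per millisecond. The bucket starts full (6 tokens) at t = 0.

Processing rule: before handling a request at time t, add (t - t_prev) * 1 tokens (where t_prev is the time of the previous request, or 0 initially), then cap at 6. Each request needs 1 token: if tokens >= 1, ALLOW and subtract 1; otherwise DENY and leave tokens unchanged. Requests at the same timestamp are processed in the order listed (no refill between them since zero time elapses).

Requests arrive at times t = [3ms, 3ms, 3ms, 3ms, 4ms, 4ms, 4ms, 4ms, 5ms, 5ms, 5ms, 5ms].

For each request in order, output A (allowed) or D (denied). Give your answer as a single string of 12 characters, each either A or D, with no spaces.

Simulating step by step:
  req#1 t=3ms: ALLOW
  req#2 t=3ms: ALLOW
  req#3 t=3ms: ALLOW
  req#4 t=3ms: ALLOW
  req#5 t=4ms: ALLOW
  req#6 t=4ms: ALLOW
  req#7 t=4ms: ALLOW
  req#8 t=4ms: DENY
  req#9 t=5ms: ALLOW
  req#10 t=5ms: DENY
  req#11 t=5ms: DENY
  req#12 t=5ms: DENY

Answer: AAAAAAADADDD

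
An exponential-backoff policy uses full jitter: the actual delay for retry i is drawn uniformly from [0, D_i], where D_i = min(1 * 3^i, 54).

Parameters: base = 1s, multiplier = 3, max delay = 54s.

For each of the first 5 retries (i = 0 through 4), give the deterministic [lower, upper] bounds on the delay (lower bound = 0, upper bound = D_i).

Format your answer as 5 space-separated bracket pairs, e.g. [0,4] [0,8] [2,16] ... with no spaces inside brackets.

Answer: [0,1] [0,3] [0,9] [0,27] [0,54]

Derivation:
Computing bounds per retry:
  i=0: D_i=min(1*3^0,54)=1, bounds=[0,1]
  i=1: D_i=min(1*3^1,54)=3, bounds=[0,3]
  i=2: D_i=min(1*3^2,54)=9, bounds=[0,9]
  i=3: D_i=min(1*3^3,54)=27, bounds=[0,27]
  i=4: D_i=min(1*3^4,54)=54, bounds=[0,54]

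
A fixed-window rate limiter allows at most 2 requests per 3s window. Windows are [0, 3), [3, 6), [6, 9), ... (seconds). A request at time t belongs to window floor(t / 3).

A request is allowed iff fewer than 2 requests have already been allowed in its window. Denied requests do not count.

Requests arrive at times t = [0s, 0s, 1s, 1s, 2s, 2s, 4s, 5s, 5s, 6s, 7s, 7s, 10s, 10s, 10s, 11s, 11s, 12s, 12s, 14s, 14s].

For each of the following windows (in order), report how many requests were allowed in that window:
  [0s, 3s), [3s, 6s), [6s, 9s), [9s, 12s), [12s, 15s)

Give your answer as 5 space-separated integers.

Processing requests:
  req#1 t=0s (window 0): ALLOW
  req#2 t=0s (window 0): ALLOW
  req#3 t=1s (window 0): DENY
  req#4 t=1s (window 0): DENY
  req#5 t=2s (window 0): DENY
  req#6 t=2s (window 0): DENY
  req#7 t=4s (window 1): ALLOW
  req#8 t=5s (window 1): ALLOW
  req#9 t=5s (window 1): DENY
  req#10 t=6s (window 2): ALLOW
  req#11 t=7s (window 2): ALLOW
  req#12 t=7s (window 2): DENY
  req#13 t=10s (window 3): ALLOW
  req#14 t=10s (window 3): ALLOW
  req#15 t=10s (window 3): DENY
  req#16 t=11s (window 3): DENY
  req#17 t=11s (window 3): DENY
  req#18 t=12s (window 4): ALLOW
  req#19 t=12s (window 4): ALLOW
  req#20 t=14s (window 4): DENY
  req#21 t=14s (window 4): DENY

Allowed counts by window: 2 2 2 2 2

Answer: 2 2 2 2 2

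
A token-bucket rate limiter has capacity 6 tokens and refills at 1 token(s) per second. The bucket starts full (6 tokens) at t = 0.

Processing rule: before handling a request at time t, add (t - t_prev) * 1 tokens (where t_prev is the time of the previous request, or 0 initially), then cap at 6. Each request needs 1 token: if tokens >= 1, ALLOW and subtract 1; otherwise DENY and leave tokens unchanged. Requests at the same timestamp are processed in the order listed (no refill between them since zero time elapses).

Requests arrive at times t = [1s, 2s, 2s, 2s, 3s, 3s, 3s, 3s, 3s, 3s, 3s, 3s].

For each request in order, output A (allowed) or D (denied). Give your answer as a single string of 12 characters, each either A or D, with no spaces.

Answer: AAAAAAAADDDD

Derivation:
Simulating step by step:
  req#1 t=1s: ALLOW
  req#2 t=2s: ALLOW
  req#3 t=2s: ALLOW
  req#4 t=2s: ALLOW
  req#5 t=3s: ALLOW
  req#6 t=3s: ALLOW
  req#7 t=3s: ALLOW
  req#8 t=3s: ALLOW
  req#9 t=3s: DENY
  req#10 t=3s: DENY
  req#11 t=3s: DENY
  req#12 t=3s: DENY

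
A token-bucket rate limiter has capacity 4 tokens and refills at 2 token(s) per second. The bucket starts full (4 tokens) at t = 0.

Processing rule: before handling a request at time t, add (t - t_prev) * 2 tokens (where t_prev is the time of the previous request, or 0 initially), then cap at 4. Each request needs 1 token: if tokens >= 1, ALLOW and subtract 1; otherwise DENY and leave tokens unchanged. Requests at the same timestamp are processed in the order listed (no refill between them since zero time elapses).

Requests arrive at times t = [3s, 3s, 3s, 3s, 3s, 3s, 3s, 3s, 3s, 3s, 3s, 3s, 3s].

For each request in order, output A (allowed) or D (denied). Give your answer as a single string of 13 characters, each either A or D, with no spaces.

Answer: AAAADDDDDDDDD

Derivation:
Simulating step by step:
  req#1 t=3s: ALLOW
  req#2 t=3s: ALLOW
  req#3 t=3s: ALLOW
  req#4 t=3s: ALLOW
  req#5 t=3s: DENY
  req#6 t=3s: DENY
  req#7 t=3s: DENY
  req#8 t=3s: DENY
  req#9 t=3s: DENY
  req#10 t=3s: DENY
  req#11 t=3s: DENY
  req#12 t=3s: DENY
  req#13 t=3s: DENY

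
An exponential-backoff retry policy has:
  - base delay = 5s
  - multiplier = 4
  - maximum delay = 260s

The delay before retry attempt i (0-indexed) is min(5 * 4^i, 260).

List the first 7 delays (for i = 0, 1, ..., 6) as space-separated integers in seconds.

Computing each delay:
  i=0: min(5*4^0, 260) = 5
  i=1: min(5*4^1, 260) = 20
  i=2: min(5*4^2, 260) = 80
  i=3: min(5*4^3, 260) = 260
  i=4: min(5*4^4, 260) = 260
  i=5: min(5*4^5, 260) = 260
  i=6: min(5*4^6, 260) = 260

Answer: 5 20 80 260 260 260 260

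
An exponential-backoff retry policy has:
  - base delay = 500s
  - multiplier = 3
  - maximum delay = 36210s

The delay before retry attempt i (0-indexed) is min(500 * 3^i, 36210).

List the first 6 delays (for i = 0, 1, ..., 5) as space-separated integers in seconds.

Answer: 500 1500 4500 13500 36210 36210

Derivation:
Computing each delay:
  i=0: min(500*3^0, 36210) = 500
  i=1: min(500*3^1, 36210) = 1500
  i=2: min(500*3^2, 36210) = 4500
  i=3: min(500*3^3, 36210) = 13500
  i=4: min(500*3^4, 36210) = 36210
  i=5: min(500*3^5, 36210) = 36210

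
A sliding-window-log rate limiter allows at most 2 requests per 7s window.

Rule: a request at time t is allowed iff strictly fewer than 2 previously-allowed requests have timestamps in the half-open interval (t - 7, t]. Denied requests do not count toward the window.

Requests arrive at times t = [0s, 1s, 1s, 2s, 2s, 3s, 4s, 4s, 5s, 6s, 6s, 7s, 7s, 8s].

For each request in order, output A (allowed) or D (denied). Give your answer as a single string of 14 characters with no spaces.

Answer: AADDDDDDDDDADA

Derivation:
Tracking allowed requests in the window:
  req#1 t=0s: ALLOW
  req#2 t=1s: ALLOW
  req#3 t=1s: DENY
  req#4 t=2s: DENY
  req#5 t=2s: DENY
  req#6 t=3s: DENY
  req#7 t=4s: DENY
  req#8 t=4s: DENY
  req#9 t=5s: DENY
  req#10 t=6s: DENY
  req#11 t=6s: DENY
  req#12 t=7s: ALLOW
  req#13 t=7s: DENY
  req#14 t=8s: ALLOW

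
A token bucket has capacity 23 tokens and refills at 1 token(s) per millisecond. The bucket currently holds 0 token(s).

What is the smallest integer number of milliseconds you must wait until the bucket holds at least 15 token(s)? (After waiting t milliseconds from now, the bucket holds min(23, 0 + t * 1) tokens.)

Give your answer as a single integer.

Answer: 15

Derivation:
Need 0 + t * 1 >= 15, so t >= 15/1.
Smallest integer t = ceil(15/1) = 15.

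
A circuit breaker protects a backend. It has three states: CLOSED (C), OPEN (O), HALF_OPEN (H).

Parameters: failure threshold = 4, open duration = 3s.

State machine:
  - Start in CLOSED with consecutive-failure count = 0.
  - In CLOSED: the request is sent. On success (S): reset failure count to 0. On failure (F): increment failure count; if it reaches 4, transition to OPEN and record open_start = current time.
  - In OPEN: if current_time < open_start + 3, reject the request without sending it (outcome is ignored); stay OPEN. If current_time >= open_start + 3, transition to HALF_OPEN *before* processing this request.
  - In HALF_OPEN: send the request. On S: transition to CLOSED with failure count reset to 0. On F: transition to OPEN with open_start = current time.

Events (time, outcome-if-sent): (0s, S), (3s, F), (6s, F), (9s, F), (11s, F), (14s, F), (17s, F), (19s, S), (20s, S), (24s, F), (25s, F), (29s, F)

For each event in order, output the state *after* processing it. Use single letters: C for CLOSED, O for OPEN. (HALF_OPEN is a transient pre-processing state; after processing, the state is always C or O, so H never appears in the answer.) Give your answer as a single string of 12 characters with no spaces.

State after each event:
  event#1 t=0s outcome=S: state=CLOSED
  event#2 t=3s outcome=F: state=CLOSED
  event#3 t=6s outcome=F: state=CLOSED
  event#4 t=9s outcome=F: state=CLOSED
  event#5 t=11s outcome=F: state=OPEN
  event#6 t=14s outcome=F: state=OPEN
  event#7 t=17s outcome=F: state=OPEN
  event#8 t=19s outcome=S: state=OPEN
  event#9 t=20s outcome=S: state=CLOSED
  event#10 t=24s outcome=F: state=CLOSED
  event#11 t=25s outcome=F: state=CLOSED
  event#12 t=29s outcome=F: state=CLOSED

Answer: CCCCOOOOCCCC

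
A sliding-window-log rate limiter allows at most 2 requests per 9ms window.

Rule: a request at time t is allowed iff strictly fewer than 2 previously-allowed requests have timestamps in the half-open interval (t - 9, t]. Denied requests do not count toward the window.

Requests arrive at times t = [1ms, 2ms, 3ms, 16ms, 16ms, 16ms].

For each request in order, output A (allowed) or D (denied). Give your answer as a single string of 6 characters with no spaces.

Tracking allowed requests in the window:
  req#1 t=1ms: ALLOW
  req#2 t=2ms: ALLOW
  req#3 t=3ms: DENY
  req#4 t=16ms: ALLOW
  req#5 t=16ms: ALLOW
  req#6 t=16ms: DENY

Answer: AADAAD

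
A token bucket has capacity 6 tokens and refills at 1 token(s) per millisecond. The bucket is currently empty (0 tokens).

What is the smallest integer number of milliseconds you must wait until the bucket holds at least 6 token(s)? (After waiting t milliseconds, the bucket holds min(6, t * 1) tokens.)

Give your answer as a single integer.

Need t * 1 >= 6, so t >= 6/1.
Smallest integer t = ceil(6/1) = 6.

Answer: 6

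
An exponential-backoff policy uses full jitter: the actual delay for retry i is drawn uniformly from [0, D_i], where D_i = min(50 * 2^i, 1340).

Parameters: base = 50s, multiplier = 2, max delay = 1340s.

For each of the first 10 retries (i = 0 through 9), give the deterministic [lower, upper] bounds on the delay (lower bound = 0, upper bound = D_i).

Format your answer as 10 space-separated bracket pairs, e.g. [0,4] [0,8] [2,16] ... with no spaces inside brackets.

Answer: [0,50] [0,100] [0,200] [0,400] [0,800] [0,1340] [0,1340] [0,1340] [0,1340] [0,1340]

Derivation:
Computing bounds per retry:
  i=0: D_i=min(50*2^0,1340)=50, bounds=[0,50]
  i=1: D_i=min(50*2^1,1340)=100, bounds=[0,100]
  i=2: D_i=min(50*2^2,1340)=200, bounds=[0,200]
  i=3: D_i=min(50*2^3,1340)=400, bounds=[0,400]
  i=4: D_i=min(50*2^4,1340)=800, bounds=[0,800]
  i=5: D_i=min(50*2^5,1340)=1340, bounds=[0,1340]
  i=6: D_i=min(50*2^6,1340)=1340, bounds=[0,1340]
  i=7: D_i=min(50*2^7,1340)=1340, bounds=[0,1340]
  i=8: D_i=min(50*2^8,1340)=1340, bounds=[0,1340]
  i=9: D_i=min(50*2^9,1340)=1340, bounds=[0,1340]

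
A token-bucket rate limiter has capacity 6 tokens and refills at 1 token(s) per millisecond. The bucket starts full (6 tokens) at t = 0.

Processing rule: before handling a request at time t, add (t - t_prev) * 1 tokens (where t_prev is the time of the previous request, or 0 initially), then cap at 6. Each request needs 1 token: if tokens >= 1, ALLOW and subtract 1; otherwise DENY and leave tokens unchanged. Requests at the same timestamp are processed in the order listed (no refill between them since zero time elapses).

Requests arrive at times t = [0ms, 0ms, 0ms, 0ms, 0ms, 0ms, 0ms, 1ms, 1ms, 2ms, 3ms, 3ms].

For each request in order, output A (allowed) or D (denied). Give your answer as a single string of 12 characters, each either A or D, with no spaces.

Answer: AAAAAADADAAD

Derivation:
Simulating step by step:
  req#1 t=0ms: ALLOW
  req#2 t=0ms: ALLOW
  req#3 t=0ms: ALLOW
  req#4 t=0ms: ALLOW
  req#5 t=0ms: ALLOW
  req#6 t=0ms: ALLOW
  req#7 t=0ms: DENY
  req#8 t=1ms: ALLOW
  req#9 t=1ms: DENY
  req#10 t=2ms: ALLOW
  req#11 t=3ms: ALLOW
  req#12 t=3ms: DENY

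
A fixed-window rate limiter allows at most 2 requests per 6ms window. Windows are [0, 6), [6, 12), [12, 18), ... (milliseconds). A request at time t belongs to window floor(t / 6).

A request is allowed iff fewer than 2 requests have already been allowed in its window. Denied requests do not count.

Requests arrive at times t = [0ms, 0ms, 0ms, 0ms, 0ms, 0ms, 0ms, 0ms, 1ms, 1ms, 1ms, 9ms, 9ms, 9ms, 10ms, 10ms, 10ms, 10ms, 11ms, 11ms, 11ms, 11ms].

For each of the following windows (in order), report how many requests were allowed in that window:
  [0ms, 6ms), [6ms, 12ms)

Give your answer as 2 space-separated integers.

Answer: 2 2

Derivation:
Processing requests:
  req#1 t=0ms (window 0): ALLOW
  req#2 t=0ms (window 0): ALLOW
  req#3 t=0ms (window 0): DENY
  req#4 t=0ms (window 0): DENY
  req#5 t=0ms (window 0): DENY
  req#6 t=0ms (window 0): DENY
  req#7 t=0ms (window 0): DENY
  req#8 t=0ms (window 0): DENY
  req#9 t=1ms (window 0): DENY
  req#10 t=1ms (window 0): DENY
  req#11 t=1ms (window 0): DENY
  req#12 t=9ms (window 1): ALLOW
  req#13 t=9ms (window 1): ALLOW
  req#14 t=9ms (window 1): DENY
  req#15 t=10ms (window 1): DENY
  req#16 t=10ms (window 1): DENY
  req#17 t=10ms (window 1): DENY
  req#18 t=10ms (window 1): DENY
  req#19 t=11ms (window 1): DENY
  req#20 t=11ms (window 1): DENY
  req#21 t=11ms (window 1): DENY
  req#22 t=11ms (window 1): DENY

Allowed counts by window: 2 2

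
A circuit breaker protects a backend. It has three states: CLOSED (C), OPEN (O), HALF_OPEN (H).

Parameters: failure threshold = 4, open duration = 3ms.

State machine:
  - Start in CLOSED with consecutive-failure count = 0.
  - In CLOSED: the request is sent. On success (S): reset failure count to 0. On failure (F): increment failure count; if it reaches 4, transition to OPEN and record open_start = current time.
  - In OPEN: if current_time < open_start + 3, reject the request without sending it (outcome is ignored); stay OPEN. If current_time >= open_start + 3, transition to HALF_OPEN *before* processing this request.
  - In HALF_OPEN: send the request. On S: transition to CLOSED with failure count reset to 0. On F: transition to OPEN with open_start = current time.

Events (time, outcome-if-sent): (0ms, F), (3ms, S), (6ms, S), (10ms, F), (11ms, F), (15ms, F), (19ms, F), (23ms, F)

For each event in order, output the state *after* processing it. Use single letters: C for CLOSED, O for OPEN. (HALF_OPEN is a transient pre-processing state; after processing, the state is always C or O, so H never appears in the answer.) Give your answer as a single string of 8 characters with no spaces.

State after each event:
  event#1 t=0ms outcome=F: state=CLOSED
  event#2 t=3ms outcome=S: state=CLOSED
  event#3 t=6ms outcome=S: state=CLOSED
  event#4 t=10ms outcome=F: state=CLOSED
  event#5 t=11ms outcome=F: state=CLOSED
  event#6 t=15ms outcome=F: state=CLOSED
  event#7 t=19ms outcome=F: state=OPEN
  event#8 t=23ms outcome=F: state=OPEN

Answer: CCCCCCOO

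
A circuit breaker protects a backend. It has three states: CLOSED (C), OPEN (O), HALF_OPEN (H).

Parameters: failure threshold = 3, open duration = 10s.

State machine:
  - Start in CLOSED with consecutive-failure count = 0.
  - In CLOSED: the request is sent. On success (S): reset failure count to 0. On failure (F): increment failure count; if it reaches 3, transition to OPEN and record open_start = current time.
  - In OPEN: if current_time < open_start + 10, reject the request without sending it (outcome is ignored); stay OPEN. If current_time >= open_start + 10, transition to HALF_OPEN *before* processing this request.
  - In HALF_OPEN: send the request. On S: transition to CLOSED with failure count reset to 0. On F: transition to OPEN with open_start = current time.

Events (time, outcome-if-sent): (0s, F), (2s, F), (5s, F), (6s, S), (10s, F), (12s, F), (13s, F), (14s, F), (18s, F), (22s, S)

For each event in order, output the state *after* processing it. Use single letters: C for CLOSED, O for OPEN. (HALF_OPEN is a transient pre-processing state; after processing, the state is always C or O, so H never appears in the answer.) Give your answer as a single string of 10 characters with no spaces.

State after each event:
  event#1 t=0s outcome=F: state=CLOSED
  event#2 t=2s outcome=F: state=CLOSED
  event#3 t=5s outcome=F: state=OPEN
  event#4 t=6s outcome=S: state=OPEN
  event#5 t=10s outcome=F: state=OPEN
  event#6 t=12s outcome=F: state=OPEN
  event#7 t=13s outcome=F: state=OPEN
  event#8 t=14s outcome=F: state=OPEN
  event#9 t=18s outcome=F: state=OPEN
  event#10 t=22s outcome=S: state=OPEN

Answer: CCOOOOOOOO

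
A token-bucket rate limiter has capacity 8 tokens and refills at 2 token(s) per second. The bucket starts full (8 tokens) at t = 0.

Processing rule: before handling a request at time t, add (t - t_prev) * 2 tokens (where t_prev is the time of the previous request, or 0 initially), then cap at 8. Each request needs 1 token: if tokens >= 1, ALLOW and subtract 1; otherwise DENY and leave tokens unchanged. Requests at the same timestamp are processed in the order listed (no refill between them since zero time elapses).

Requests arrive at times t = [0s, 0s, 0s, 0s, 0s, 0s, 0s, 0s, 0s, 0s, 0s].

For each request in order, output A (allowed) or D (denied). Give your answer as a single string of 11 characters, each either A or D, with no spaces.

Simulating step by step:
  req#1 t=0s: ALLOW
  req#2 t=0s: ALLOW
  req#3 t=0s: ALLOW
  req#4 t=0s: ALLOW
  req#5 t=0s: ALLOW
  req#6 t=0s: ALLOW
  req#7 t=0s: ALLOW
  req#8 t=0s: ALLOW
  req#9 t=0s: DENY
  req#10 t=0s: DENY
  req#11 t=0s: DENY

Answer: AAAAAAAADDD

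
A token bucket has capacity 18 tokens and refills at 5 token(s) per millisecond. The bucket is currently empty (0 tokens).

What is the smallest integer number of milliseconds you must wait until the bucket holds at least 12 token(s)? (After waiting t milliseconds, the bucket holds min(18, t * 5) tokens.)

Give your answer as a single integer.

Need t * 5 >= 12, so t >= 12/5.
Smallest integer t = ceil(12/5) = 3.

Answer: 3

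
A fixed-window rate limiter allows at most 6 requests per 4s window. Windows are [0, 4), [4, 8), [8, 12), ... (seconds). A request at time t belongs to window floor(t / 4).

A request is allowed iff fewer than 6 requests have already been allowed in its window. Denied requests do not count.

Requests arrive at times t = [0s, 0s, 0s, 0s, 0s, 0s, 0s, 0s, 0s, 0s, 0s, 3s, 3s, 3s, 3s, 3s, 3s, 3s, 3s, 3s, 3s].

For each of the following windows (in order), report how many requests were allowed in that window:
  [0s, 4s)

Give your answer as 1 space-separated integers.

Answer: 6

Derivation:
Processing requests:
  req#1 t=0s (window 0): ALLOW
  req#2 t=0s (window 0): ALLOW
  req#3 t=0s (window 0): ALLOW
  req#4 t=0s (window 0): ALLOW
  req#5 t=0s (window 0): ALLOW
  req#6 t=0s (window 0): ALLOW
  req#7 t=0s (window 0): DENY
  req#8 t=0s (window 0): DENY
  req#9 t=0s (window 0): DENY
  req#10 t=0s (window 0): DENY
  req#11 t=0s (window 0): DENY
  req#12 t=3s (window 0): DENY
  req#13 t=3s (window 0): DENY
  req#14 t=3s (window 0): DENY
  req#15 t=3s (window 0): DENY
  req#16 t=3s (window 0): DENY
  req#17 t=3s (window 0): DENY
  req#18 t=3s (window 0): DENY
  req#19 t=3s (window 0): DENY
  req#20 t=3s (window 0): DENY
  req#21 t=3s (window 0): DENY

Allowed counts by window: 6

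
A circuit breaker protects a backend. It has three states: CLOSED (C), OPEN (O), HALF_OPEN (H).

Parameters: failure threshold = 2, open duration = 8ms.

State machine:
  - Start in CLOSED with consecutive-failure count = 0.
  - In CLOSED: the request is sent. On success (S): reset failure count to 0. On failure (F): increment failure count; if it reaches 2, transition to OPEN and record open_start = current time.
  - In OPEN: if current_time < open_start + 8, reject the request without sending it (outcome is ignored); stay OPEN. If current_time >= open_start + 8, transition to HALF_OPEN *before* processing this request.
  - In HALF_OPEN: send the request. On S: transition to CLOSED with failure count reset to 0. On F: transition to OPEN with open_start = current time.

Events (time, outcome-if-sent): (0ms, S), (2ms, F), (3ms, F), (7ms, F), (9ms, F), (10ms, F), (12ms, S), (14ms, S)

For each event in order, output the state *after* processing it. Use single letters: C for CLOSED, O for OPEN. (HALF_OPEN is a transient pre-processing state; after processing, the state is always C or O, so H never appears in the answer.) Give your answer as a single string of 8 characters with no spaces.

State after each event:
  event#1 t=0ms outcome=S: state=CLOSED
  event#2 t=2ms outcome=F: state=CLOSED
  event#3 t=3ms outcome=F: state=OPEN
  event#4 t=7ms outcome=F: state=OPEN
  event#5 t=9ms outcome=F: state=OPEN
  event#6 t=10ms outcome=F: state=OPEN
  event#7 t=12ms outcome=S: state=CLOSED
  event#8 t=14ms outcome=S: state=CLOSED

Answer: CCOOOOCC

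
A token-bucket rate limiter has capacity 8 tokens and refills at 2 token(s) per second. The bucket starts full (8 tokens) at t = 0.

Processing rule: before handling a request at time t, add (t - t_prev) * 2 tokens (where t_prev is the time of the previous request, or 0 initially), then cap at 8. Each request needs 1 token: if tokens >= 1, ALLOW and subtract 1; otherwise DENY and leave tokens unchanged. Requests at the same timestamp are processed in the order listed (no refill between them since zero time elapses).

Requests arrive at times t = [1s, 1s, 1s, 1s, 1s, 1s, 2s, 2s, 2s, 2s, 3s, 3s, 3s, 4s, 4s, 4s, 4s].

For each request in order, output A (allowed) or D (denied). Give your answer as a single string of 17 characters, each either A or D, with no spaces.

Simulating step by step:
  req#1 t=1s: ALLOW
  req#2 t=1s: ALLOW
  req#3 t=1s: ALLOW
  req#4 t=1s: ALLOW
  req#5 t=1s: ALLOW
  req#6 t=1s: ALLOW
  req#7 t=2s: ALLOW
  req#8 t=2s: ALLOW
  req#9 t=2s: ALLOW
  req#10 t=2s: ALLOW
  req#11 t=3s: ALLOW
  req#12 t=3s: ALLOW
  req#13 t=3s: DENY
  req#14 t=4s: ALLOW
  req#15 t=4s: ALLOW
  req#16 t=4s: DENY
  req#17 t=4s: DENY

Answer: AAAAAAAAAAAADAADD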